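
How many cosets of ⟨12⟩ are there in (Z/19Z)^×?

3

By Lagrange's theorem, ord_19(12) divides φ(19) = 19 − 1 = 18 = 2 · 3^2.
Divisors of 18: 1, 2, 3, 6, 9, 18.
Test each divisor d:
12^1 ≡ 12
12^2 ≡ 11
12^3 ≡ 18
12^6 ≡ 1
The order of 12 is 6, so the subgroup it generates has 6 elements.
Index = |(Z/19Z)^×| / |⟨12⟩| = 18 / 6 = 3.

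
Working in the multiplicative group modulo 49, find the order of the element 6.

14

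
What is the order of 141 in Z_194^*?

Since 141 ∈ (Z/194Z)^×, its order divides φ(194) = φ(2)·φ(97) = 1·96 = 96 = 2^5 · 3.
Divisors of 96: 1, 2, 3, 4, 6, 8, 12, 16, 24, 32, 48, 96.
Compute 141^d (mod 194) for the divisors d until we hit 1:
141^1 ≡ 141
141^2 ≡ 93
141^3 ≡ 115
141^4 ≡ 113
141^6 ≡ 33
141^8 ≡ 159
141^12 ≡ 119
141^16 ≡ 61
141^24 ≡ 193
141^32 ≡ 35
141^48 ≡ 1
The smallest such exponent is 48, so the order of 141 is 48.

48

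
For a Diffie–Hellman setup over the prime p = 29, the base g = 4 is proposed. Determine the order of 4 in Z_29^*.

Since 4 ∈ (Z/29Z)^×, its order divides φ(29) = 29 − 1 = 28 = 2^2 · 7.
Divisors of 28: 1, 2, 4, 7, 14, 28.
Test each divisor d:
4^1 ≡ 4
4^2 ≡ 16
4^4 ≡ 24
4^7 ≡ 28
4^14 ≡ 1
Hence ord(4) = 14.

14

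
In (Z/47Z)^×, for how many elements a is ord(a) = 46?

22

φ(47) = 47 − 1 = 46 = 2 · 23.
Since (Z/47Z)^× is cyclic of order 46, the number of elements of order d is φ(d) when d | 46 and 0 otherwise.
46 = 2 · 23 divides 46, and φ(46) = 22.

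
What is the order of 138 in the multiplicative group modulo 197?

98

The order of 138 must divide φ(197) = 197 − 1 = 196 = 2^2 · 7^2.
Divisors of 196: 1, 2, 4, 7, 14, 28, 49, 98, 196.
Test each divisor d:
138^1 ≡ 138 (mod 197)
138^2 ≡ 132 (mod 197)
138^4 ≡ 88 (mod 197)
138^7 ≡ 19 (mod 197)
138^14 ≡ 164 (mod 197)
138^28 ≡ 104 (mod 197)
138^49 ≡ 196 (mod 197)
138^98 ≡ 1 (mod 197) ✓
Therefore the multiplicative order of 138 modulo 197 is 98.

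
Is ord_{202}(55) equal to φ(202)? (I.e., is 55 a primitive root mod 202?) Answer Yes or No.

φ(202) = φ(2)·φ(101) = 1·100 = 100 = 2^2 · 5^2.
Test 55^(100/q) mod 202 for each prime factor q of 100:
55^50 ≡ 201 (mod 202)  [q = 2: ≢ 1 ✓]
55^20 ≡ 137 (mod 202)  [q = 5: ≢ 1 ✓]
None equal 1, so ord_202(55) = 100: 55 is a primitive root.

Yes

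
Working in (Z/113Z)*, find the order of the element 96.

ord(96) | φ(113) = 113 − 1 = 112 = 2^4 · 7.
Divisors of 112: 1, 2, 4, 7, 8, 14, 16, 28, 56, 112.
Check 96^d mod 113 for each divisor in increasing order:
96^1 ≡ 96 (mod 113)
96^2 ≡ 63 (mod 113)
96^4 ≡ 14 (mod 113)
96^7 ≡ 35 (mod 113)
96^8 ≡ 83 (mod 113)
96^14 ≡ 95 (mod 113)
96^16 ≡ 109 (mod 113)
96^28 ≡ 98 (mod 113)
96^56 ≡ 112 (mod 113)
96^112 ≡ 1 (mod 113) ✓
Therefore the multiplicative order of 96 modulo 113 is 112.

112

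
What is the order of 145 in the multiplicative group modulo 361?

The order of 145 must divide φ(361) = φ(19^2) = 19·(19−1) = 342 = 2 · 3^2 · 19.
Divisors of 342: 1, 2, 3, 6, 9, 18, 19, 38, 57, 114, 171, 342.
Test each divisor d:
145^1 ≡ 145
145^2 ≡ 87
145^3 ≡ 341
145^6 ≡ 39
145^9 ≡ 303
145^18 ≡ 115
145^19 ≡ 69
145^38 ≡ 68
145^57 ≡ 360
145^114 ≡ 1
Hence ord(145) = 114.

114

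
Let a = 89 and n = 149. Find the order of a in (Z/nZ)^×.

148

Since 89 ∈ (Z/149Z)^×, its order divides φ(149) = 149 − 1 = 148 = 2^2 · 37.
Divisors of 148: 1, 2, 4, 37, 74, 148.
Check 89^d mod 149 for each divisor in increasing order:
89^1 ≡ 89 (mod 149)
89^2 ≡ 24 (mod 149)
89^4 ≡ 129 (mod 149)
89^37 ≡ 44 (mod 149)
89^74 ≡ 148 (mod 149)
89^148 ≡ 1 (mod 149) ✓
Hence ord(89) = 148.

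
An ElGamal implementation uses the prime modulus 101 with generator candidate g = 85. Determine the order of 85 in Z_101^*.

50

Since 85 ∈ (Z/101Z)^×, its order divides φ(101) = 101 − 1 = 100 = 2^2 · 5^2.
Divisors of 100: 1, 2, 4, 5, 10, 20, 25, 50, 100.
Compute 85^d (mod 101) for the divisors d until we hit 1:
85^1 ≡ 85 (mod 101)
85^2 ≡ 54 (mod 101)
85^4 ≡ 88 (mod 101)
85^5 ≡ 6 (mod 101)
85^10 ≡ 36 (mod 101)
85^20 ≡ 84 (mod 101)
85^25 ≡ 100 (mod 101)
85^50 ≡ 1 (mod 101) ✓
So ord_101(85) = 50.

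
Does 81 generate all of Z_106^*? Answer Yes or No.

No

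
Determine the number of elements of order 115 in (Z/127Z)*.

0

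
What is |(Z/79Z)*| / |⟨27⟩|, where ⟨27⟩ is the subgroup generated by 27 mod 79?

ord(27) | φ(79) = 79 − 1 = 78 = 2 · 3 · 13.
Divisors of 78: 1, 2, 3, 6, 13, 26, 39, 78.
Test each divisor d:
27^1 ≡ 27 (mod 79)
27^2 ≡ 18 (mod 79)
27^3 ≡ 12 (mod 79)
27^6 ≡ 65 (mod 79)
27^13 ≡ 78 (mod 79)
27^26 ≡ 1 (mod 79) ✓
So ord_79(27) = 26, hence |⟨27⟩| = 26.
Index = |(Z/79Z)^×| / |⟨27⟩| = 78 / 26 = 3.

3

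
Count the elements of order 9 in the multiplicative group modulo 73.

φ(73) = 73 − 1 = 72 = 2^3 · 3^2.
(Z/73Z)^× is cyclic (|G| = 72); a cyclic group of order m has exactly φ(d) elements of each order d | m, and none otherwise.
9 = 3^2 divides 72, and φ(9) = 6.

6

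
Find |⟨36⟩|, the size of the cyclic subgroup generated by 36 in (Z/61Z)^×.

Since 36 ∈ (Z/61Z)^×, its order divides φ(61) = 61 − 1 = 60 = 2^2 · 3 · 5.
Divisors of 60: 1, 2, 3, 4, 5, 6, 10, 12, 15, 20, 30, 60.
Check 36^d mod 61 for each divisor in increasing order:
36^1 ≡ 36
36^2 ≡ 15
36^3 ≡ 52
36^4 ≡ 42
36^5 ≡ 48
36^6 ≡ 20
36^10 ≡ 47
36^12 ≡ 34
36^15 ≡ 60
36^20 ≡ 13
36^30 ≡ 1
Therefore the multiplicative order of 36 modulo 61 is 30.

30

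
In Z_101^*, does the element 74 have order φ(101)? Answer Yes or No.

Yes

φ(101) = 101 − 1 = 100 = 2^2 · 5^2.
It suffices to check that the order of 74 is not a proper divisor of 100: compute 74^(100/q) for q ∈ {2, 5}.
74^50 ≡ 100 (mod 101)  [q = 2: ≢ 1 ✓]
74^20 ≡ 36 (mod 101)  [q = 5: ≢ 1 ✓]
Every test exponent gives a nontrivial residue, hence 74 generates the full group.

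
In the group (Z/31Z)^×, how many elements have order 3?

2

φ(31) = 31 − 1 = 30 = 2 · 3 · 5.
(Z/31Z)^× is cyclic (|G| = 30); a cyclic group of order m has exactly φ(d) elements of each order d | m, and none otherwise.
3 | 30, and φ(3) = 3 − 1 = 2.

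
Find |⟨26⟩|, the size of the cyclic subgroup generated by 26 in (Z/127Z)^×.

The order of 26 must divide φ(127) = 127 − 1 = 126 = 2 · 3^2 · 7.
Divisors of 126: 1, 2, 3, 6, 7, 9, 14, 18, 21, 42, 63, 126.
Compute 26^d (mod 127) for the divisors d until we hit 1:
26^1 ≡ 26
26^2 ≡ 41
26^3 ≡ 50
26^6 ≡ 87
26^7 ≡ 103
26^9 ≡ 32
26^14 ≡ 68
26^18 ≡ 8
26^21 ≡ 19
26^42 ≡ 107
26^63 ≡ 1
The smallest such exponent is 63, so the order of 26 is 63.

63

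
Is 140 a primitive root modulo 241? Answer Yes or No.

No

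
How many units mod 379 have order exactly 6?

2

φ(379) = 379 − 1 = 378 = 2 · 3^3 · 7.
Since (Z/379Z)^× is cyclic of order 378, the number of elements of order d is φ(d) when d | 378 and 0 otherwise.
6 = 2 · 3 divides 378, and φ(6) = 2.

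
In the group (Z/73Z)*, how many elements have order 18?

φ(73) = 73 − 1 = 72 = 2^3 · 3^2.
Since (Z/73Z)^× is cyclic of order 72, the number of elements of order d is φ(d) when d | 72 and 0 otherwise.
18 = 2 · 3^2 divides 72, and φ(18) = 6.

6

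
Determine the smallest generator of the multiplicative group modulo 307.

φ(307) = 307 − 1 = 306 = 2 · 3^2 · 17.
Test candidates g = 2, 3, … against the prime factors q ∈ {2, 3, 17} of φ(307): g is a generator iff g^(306/q) ≢ 1 for every such q.
g = 2: 2^153 ≡ 306; 2^102 ≡ 1 — hits 1, so not a primitive root.
g = 3: 3^153 ≡ 306; 3^102 ≡ 1 — hits 1, so not a primitive root.
g = 4: 4^153 ≡ 1 — hits 1, so not a primitive root.
g = 5: 5^153 ≡ 306; 5^102 ≡ 289; 5^18 ≡ 81 — none is 1, so 5 is a primitive root.
So 5 is the smallest generator of (Z/307Z)^×.

5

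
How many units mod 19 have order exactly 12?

0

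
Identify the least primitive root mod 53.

2

φ(53) = 53 − 1 = 52 = 2^2 · 13.
g is a primitive root iff g^(52/q) ≢ 1 (mod 53) for each prime q ∈ {2, 13}.
g = 2: 2^26 ≡ 52; 2^4 ≡ 16 — none is 1, so 2 is a primitive root.
The smallest primitive root modulo 53 is 2.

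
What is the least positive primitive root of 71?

φ(71) = 71 − 1 = 70 = 2 · 5 · 7.
g is a primitive root iff g^(70/q) ≢ 1 (mod 71) for each prime q ∈ {2, 5, 7}.
g = 2: 2^35 ≡ 1 — hits 1, so not a primitive root.
g = 3: 3^35 ≡ 1 — hits 1, so not a primitive root.
g = 4: 4^35 ≡ 1 — hits 1, so not a primitive root.
g = 5: 5^35 ≡ 1 — hits 1, so not a primitive root.
g = 6: 6^35 ≡ 1 — hits 1, so not a primitive root.
g = 7: 7^35 ≡ 70; 7^14 ≡ 54; 7^10 ≡ 45 — none is 1, so 7 is a primitive root.
Hence the least primitive root of 71 is 7.

7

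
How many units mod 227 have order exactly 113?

φ(227) = 227 − 1 = 226 = 2 · 113.
Since (Z/227Z)^× is cyclic of order 226, the number of elements of order d is φ(d) when d | 226 and 0 otherwise.
113 | 226, and φ(113) = 113 − 1 = 112.

112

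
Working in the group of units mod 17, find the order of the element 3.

16

By Lagrange's theorem, ord_17(3) divides φ(17) = 17 − 1 = 16 = 2^4.
Divisors of 16: 1, 2, 4, 8, 16.
Compute 3^d (mod 17) for the divisors d until we hit 1:
3^1 ≡ 3 (mod 17)
3^2 ≡ 9 (mod 17)
3^4 ≡ 13 (mod 17)
3^8 ≡ 16 (mod 17)
3^16 ≡ 1 (mod 17) ✓
Therefore the multiplicative order of 3 modulo 17 is 16.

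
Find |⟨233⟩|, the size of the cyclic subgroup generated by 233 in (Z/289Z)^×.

272

By Lagrange's theorem, ord_289(233) divides φ(289) = φ(17^2) = 17·(17−1) = 272 = 2^4 · 17.
Divisors of 272: 1, 2, 4, 8, 16, 17, 34, 68, 136, 272.
Check 233^d mod 289 for each divisor in increasing order:
233^1 ≡ 233 (mod 289)
233^2 ≡ 246 (mod 289)
233^4 ≡ 115 (mod 289)
233^8 ≡ 220 (mod 289)
233^16 ≡ 137 (mod 289)
233^17 ≡ 131 (mod 289)
233^34 ≡ 110 (mod 289)
233^68 ≡ 251 (mod 289)
233^136 ≡ 288 (mod 289)
233^272 ≡ 1 (mod 289) ✓
The smallest such exponent is 272, so the order of 233 is 272.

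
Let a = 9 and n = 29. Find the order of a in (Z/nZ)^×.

14

Since 9 ∈ (Z/29Z)^×, its order divides φ(29) = 29 − 1 = 28 = 2^2 · 7.
Divisors of 28: 1, 2, 4, 7, 14, 28.
Check 9^d mod 29 for each divisor in increasing order:
9^1 ≡ 9
9^2 ≡ 23
9^4 ≡ 7
9^7 ≡ 28
9^14 ≡ 1
Therefore the multiplicative order of 9 modulo 29 is 14.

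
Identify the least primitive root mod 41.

6

φ(41) = 41 − 1 = 40 = 2^3 · 5.
g is a primitive root iff g^(40/q) ≢ 1 (mod 41) for each prime q ∈ {2, 5}.
g = 2: 2^20 ≡ 1 — hits 1, so not a primitive root.
g = 3: 3^20 ≡ 40; 3^8 ≡ 1 — hits 1, so not a primitive root.
g = 4: 4^20 ≡ 1 — hits 1, so not a primitive root.
g = 5: 5^20 ≡ 1 — hits 1, so not a primitive root.
g = 6: 6^20 ≡ 40; 6^8 ≡ 10 — none is 1, so 6 is a primitive root.
Hence the least primitive root of 41 is 6.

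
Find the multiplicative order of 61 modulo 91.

6

The order of 61 must divide φ(91) = φ(7·13) = (7−1)·(13−1) = 6·12 = 72 = 2^3 · 3^2.
Divisors of 72: 1, 2, 3, 4, 6, 8, 9, 12, 18, 24, 36, 72.
Check 61^d mod 91 for each divisor in increasing order:
61^1 ≡ 61
61^2 ≡ 81
61^3 ≡ 27
61^4 ≡ 9
61^6 ≡ 1
Hence ord(61) = 6.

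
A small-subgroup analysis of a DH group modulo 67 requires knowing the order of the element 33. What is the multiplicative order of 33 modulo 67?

By Lagrange's theorem, ord_67(33) divides φ(67) = 67 − 1 = 66 = 2 · 3 · 11.
Divisors of 66: 1, 2, 3, 6, 11, 22, 33, 66.
Compute 33^d (mod 67) for the divisors d until we hit 1:
33^1 ≡ 33
33^2 ≡ 17
33^3 ≡ 25
33^6 ≡ 22
33^11 ≡ 37
33^22 ≡ 29
33^33 ≡ 1
So ord_67(33) = 33.

33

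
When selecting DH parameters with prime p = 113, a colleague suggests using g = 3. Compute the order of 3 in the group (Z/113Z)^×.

By Lagrange's theorem, ord_113(3) divides φ(113) = 113 − 1 = 112 = 2^4 · 7.
Divisors of 112: 1, 2, 4, 7, 8, 14, 16, 28, 56, 112.
Check 3^d mod 113 for each divisor in increasing order:
3^1 ≡ 3 (mod 113)
3^2 ≡ 9 (mod 113)
3^4 ≡ 81 (mod 113)
3^7 ≡ 40 (mod 113)
3^8 ≡ 7 (mod 113)
3^14 ≡ 18 (mod 113)
3^16 ≡ 49 (mod 113)
3^28 ≡ 98 (mod 113)
3^56 ≡ 112 (mod 113)
3^112 ≡ 1 (mod 113) ✓
Therefore the multiplicative order of 3 modulo 113 is 112.

112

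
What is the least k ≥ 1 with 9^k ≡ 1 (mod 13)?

3

Since 9 ∈ (Z/13Z)^×, its order divides φ(13) = 13 − 1 = 12 = 2^2 · 3.
Divisors of 12: 1, 2, 3, 4, 6, 12.
Compute 9^d (mod 13) for the divisors d until we hit 1:
9^1 ≡ 9 (mod 13)
9^2 ≡ 3 (mod 13)
9^3 ≡ 1 (mod 13) ✓
Hence ord(9) = 3.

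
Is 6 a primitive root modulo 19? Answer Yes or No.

φ(19) = 19 − 1 = 18 = 2 · 3^2.
An element g generates (Z/19Z)^× iff g^(18/q) ≢ 1 (mod 19) for each prime q ∈ {2, 3}.
6^9 ≡ 1 (mod 19)  [q = 2: ≡ 1 ✗]
6^6 ≡ 11 (mod 19)  [q = 3: ≢ 1 ✓]
Since 6^9 ≡ 1, the order of 6 divides 9 < 18, so 6 is not a primitive root.

No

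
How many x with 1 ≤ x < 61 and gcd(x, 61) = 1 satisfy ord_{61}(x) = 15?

8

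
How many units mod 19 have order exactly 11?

0

φ(19) = 19 − 1 = 18 = 2 · 3^2.
Since (Z/19Z)^× is cyclic of order 18, the number of elements of order d is φ(d) when d | 18 and 0 otherwise.
Since 11 ∤ 18, the count is 0.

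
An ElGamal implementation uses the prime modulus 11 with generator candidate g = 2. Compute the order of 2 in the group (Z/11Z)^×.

10

ord(2) | φ(11) = 11 − 1 = 10 = 2 · 5.
Divisors of 10: 1, 2, 5, 10.
Check 2^d mod 11 for each divisor in increasing order:
2^1 ≡ 2 (mod 11)
2^2 ≡ 4 (mod 11)
2^5 ≡ 10 (mod 11)
2^10 ≡ 1 (mod 11) ✓
Hence ord(2) = 10.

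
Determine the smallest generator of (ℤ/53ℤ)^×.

φ(53) = 53 − 1 = 52 = 2^2 · 13.
Test candidates g = 2, 3, … against the prime factors q ∈ {2, 13} of φ(53): g is a generator iff g^(52/q) ≢ 1 for every such q.
g = 2: 2^26 ≡ 52; 2^4 ≡ 16 — none is 1, so 2 is a primitive root.
Hence the least primitive root of 53 is 2.

2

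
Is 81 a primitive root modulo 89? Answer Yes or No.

No

φ(89) = 89 − 1 = 88 = 2^3 · 11.
Test 81^(88/q) mod 89 for each prime factor q of 88:
81^44 ≡ 1 (mod 89)  [q = 2: ≡ 1 ✗]
81^8 ≡ 4 (mod 89)  [q = 11: ≢ 1 ✓]
The check at q = 2 fails, so 81 generates a proper subgroup.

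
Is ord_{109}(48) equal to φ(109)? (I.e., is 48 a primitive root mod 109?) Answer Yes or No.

No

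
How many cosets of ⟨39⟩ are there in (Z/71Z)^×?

ord(39) | φ(71) = 71 − 1 = 70 = 2 · 5 · 7.
Divisors of 70: 1, 2, 5, 7, 10, 14, 35, 70.
Compute 39^d (mod 71) for the divisors d until we hit 1:
39^1 ≡ 39
39^2 ≡ 30
39^5 ≡ 26
39^7 ≡ 70
39^10 ≡ 37
39^14 ≡ 1
So ord_71(39) = 14, hence |⟨39⟩| = 14.
The index is φ(71) / ord(39) = 70 / 14 = 5.

5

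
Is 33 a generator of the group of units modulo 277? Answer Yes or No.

No

φ(277) = 277 − 1 = 276 = 2^2 · 3 · 23.
33 is a primitive root mod 277 iff 33^(φ(277)/q) ≢ 1 for every prime q | φ(277), i.e. q ∈ {2, 3, 23}.
33^138 ≡ 276 (mod 277)  [q = 2: ≢ 1 ✓]
33^92 ≡ 1 (mod 277)  [q = 3: ≡ 1 ✗]
33^12 ≡ 201 (mod 277)  [q = 23: ≢ 1 ✓]
33^92 ≡ 1 shows ord(33) | 92, strictly less than φ(277); not a primitive root.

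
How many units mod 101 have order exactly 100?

φ(101) = 101 − 1 = 100 = 2^2 · 5^2.
Since (Z/101Z)^× is cyclic of order 100, the number of elements of order d is φ(d) when d | 100 and 0 otherwise.
100 = 2^2 · 5^2 divides 100, and φ(100) = 40.

40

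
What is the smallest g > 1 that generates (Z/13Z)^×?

φ(13) = 13 − 1 = 12 = 2^2 · 3.
Test candidates g = 2, 3, … against the prime factors q ∈ {2, 3} of φ(13): g is a generator iff g^(12/q) ≢ 1 for every such q.
g = 2: 2^6 ≡ 12; 2^4 ≡ 3 — none is 1, so 2 is a primitive root.
The smallest primitive root modulo 13 is 2.

2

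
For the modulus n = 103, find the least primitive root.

5

φ(103) = 103 − 1 = 102 = 2 · 3 · 17.
g is a primitive root iff g^(102/q) ≢ 1 (mod 103) for each prime q ∈ {2, 3, 17}.
g = 2: 2^51 ≡ 1 — hits 1, so not a primitive root.
g = 3: 3^51 ≡ 102; 3^34 ≡ 1 — hits 1, so not a primitive root.
g = 4: 4^51 ≡ 1 — hits 1, so not a primitive root.
g = 5: 5^51 ≡ 102; 5^34 ≡ 56; 5^6 ≡ 72 — none is 1, so 5 is a primitive root.
The smallest primitive root modulo 103 is 5.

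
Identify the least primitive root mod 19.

φ(19) = 19 − 1 = 18 = 2 · 3^2.
g is a primitive root iff g^(18/q) ≢ 1 (mod 19) for each prime q ∈ {2, 3}.
g = 2: 2^9 ≡ 18; 2^6 ≡ 7 — none is 1, so 2 is a primitive root.
The smallest primitive root modulo 19 is 2.

2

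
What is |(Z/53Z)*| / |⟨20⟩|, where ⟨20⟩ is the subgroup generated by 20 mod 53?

ord(20) | φ(53) = 53 − 1 = 52 = 2^2 · 13.
Divisors of 52: 1, 2, 4, 13, 26, 52.
Check 20^d mod 53 for each divisor in increasing order:
20^1 ≡ 20 (mod 53)
20^2 ≡ 29 (mod 53)
20^4 ≡ 46 (mod 53)
20^13 ≡ 30 (mod 53)
20^26 ≡ 52 (mod 53)
20^52 ≡ 1 (mod 53) ✓
The order of 20 is 52, so the subgroup it generates has 52 elements.
Index = |(Z/53Z)^×| / |⟨20⟩| = 52 / 52 = 1.

1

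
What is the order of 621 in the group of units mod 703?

The order of 621 must divide φ(703) = φ(19·37) = (19−1)·(37−1) = 18·36 = 648 = 2^3 · 3^4.
Divisors of 648: 1, 2, 3, 4, 6, 8, 9, 12, 18, 24, 27, 36, 54, 72, 81, 108, 162, 216, 324, 648.
Test each divisor d:
621^1 ≡ 621
621^2 ≡ 397
621^3 ≡ 487
621^4 ≡ 137
621^6 ≡ 258
621^8 ≡ 491
621^9 ≡ 512
621^12 ≡ 482
621^18 ≡ 628
621^24 ≡ 334
621^27 ≡ 265
621^36 ≡ 1
The smallest such exponent is 36, so the order of 621 is 36.

36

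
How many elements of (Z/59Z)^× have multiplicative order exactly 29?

28

φ(59) = 59 − 1 = 58 = 2 · 29.
(Z/59Z)^× is cyclic (|G| = 58); a cyclic group of order m has exactly φ(d) elements of each order d | m, and none otherwise.
29 | 58, and φ(29) = 29 − 1 = 28.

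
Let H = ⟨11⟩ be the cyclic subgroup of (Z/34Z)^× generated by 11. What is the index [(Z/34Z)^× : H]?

Since 11 ∈ (Z/34Z)^×, its order divides φ(34) = φ(2)·φ(17) = 1·16 = 16 = 2^4.
Divisors of 16: 1, 2, 4, 8, 16.
Evaluate successive powers at the divisors of 16:
11^1 ≡ 11 (mod 34)
11^2 ≡ 19 (mod 34)
11^4 ≡ 21 (mod 34)
11^8 ≡ 33 (mod 34)
11^16 ≡ 1 (mod 34) ✓
Thus |⟨11⟩| = ord(11) = 16.
[(Z/34Z)^× : ⟨11⟩] = 16/16 = 1.

1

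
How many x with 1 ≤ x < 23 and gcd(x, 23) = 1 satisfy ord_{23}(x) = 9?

0

φ(23) = 23 − 1 = 22 = 2 · 11.
Since (Z/23Z)^× is cyclic of order 22, the number of elements of order d is φ(d) when d | 22 and 0 otherwise.
9 does not divide 22, so no element of (Z/23Z)^× has order 9.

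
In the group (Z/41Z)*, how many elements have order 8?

φ(41) = 41 − 1 = 40 = 2^3 · 5.
In a cyclic group of order 40, there are φ(d) elements of order d for each divisor d of 40, and zero for non-divisors.
8 = 2^3 divides 40, and φ(8) = 4.

4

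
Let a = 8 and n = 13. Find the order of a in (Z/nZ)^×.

The order of 8 must divide φ(13) = 13 − 1 = 12 = 2^2 · 3.
Divisors of 12: 1, 2, 3, 4, 6, 12.
Compute 8^d (mod 13) for the divisors d until we hit 1:
8^1 ≡ 8 (mod 13)
8^2 ≡ 12 (mod 13)
8^3 ≡ 5 (mod 13)
8^4 ≡ 1 (mod 13) ✓
So ord_13(8) = 4.

4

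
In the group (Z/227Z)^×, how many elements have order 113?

112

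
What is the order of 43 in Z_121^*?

The order of 43 must divide φ(121) = φ(11^2) = 11·(11−1) = 110 = 2 · 5 · 11.
Divisors of 110: 1, 2, 5, 10, 11, 22, 55, 110.
Evaluate successive powers at the divisors of 110:
43^1 ≡ 43 (mod 121)
43^2 ≡ 34 (mod 121)
43^5 ≡ 98 (mod 121)
43^10 ≡ 45 (mod 121)
43^11 ≡ 120 (mod 121)
43^22 ≡ 1 (mod 121) ✓
Hence ord(43) = 22.

22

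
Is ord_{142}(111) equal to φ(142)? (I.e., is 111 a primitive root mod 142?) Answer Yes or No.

No

φ(142) = φ(2)·φ(71) = 1·70 = 70 = 2 · 5 · 7.
111 is a primitive root mod 142 iff 111^(φ(142)/q) ≢ 1 for every prime q | φ(142), i.e. q ∈ {2, 5, 7}.
111^35 ≡ 1 (mod 142)  [q = 2: ≡ 1 ✗]
111^14 ≡ 125 (mod 142)  [q = 5: ≢ 1 ✓]
111^10 ≡ 91 (mod 142)  [q = 7: ≢ 1 ✓]
Since 111^35 ≡ 1, the order of 111 divides 35 < 70, so 111 is not a primitive root.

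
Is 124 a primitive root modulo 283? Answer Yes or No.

Yes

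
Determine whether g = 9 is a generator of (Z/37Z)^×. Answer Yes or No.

No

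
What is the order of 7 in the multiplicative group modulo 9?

3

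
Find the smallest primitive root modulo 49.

3

φ(49) = φ(7^2) = 7·(7−1) = 42 = 2 · 3 · 7.
Test candidates g = 2, 3, … against the prime factors q ∈ {2, 3, 7} of φ(49): g is a generator iff g^(42/q) ≢ 1 for every such q.
g = 2: 2^21 ≡ 1 — hits 1, so not a primitive root.
g = 3: 3^21 ≡ 48; 3^14 ≡ 30; 3^6 ≡ 43 — none is 1, so 3 is a primitive root.
The smallest primitive root modulo 49 is 3.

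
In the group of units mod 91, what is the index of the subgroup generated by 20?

6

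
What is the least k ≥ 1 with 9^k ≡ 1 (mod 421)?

105

The order of 9 must divide φ(421) = 421 − 1 = 420 = 2^2 · 3 · 5 · 7.
Divisors of 420: 1, 2, 3, 4, 5, 6, 7, 10, 12, 14, 15, 20, 21, 28, 30, 35, 42, 60, 70, 84, 105, 140, 210, 420.
Check 9^d mod 421 for each divisor in increasing order:
9^1 ≡ 9 (mod 421)
9^2 ≡ 81 (mod 421)
9^3 ≡ 308 (mod 421)
9^4 ≡ 246 (mod 421)
9^5 ≡ 109 (mod 421)
9^6 ≡ 139 (mod 421)
9^7 ≡ 409 (mod 421)
9^10 ≡ 93 (mod 421)
9^12 ≡ 376 (mod 421)
9^14 ≡ 144 (mod 421)
9^15 ≡ 33 (mod 421)
9^20 ≡ 229 (mod 421)
9^21 ≡ 377 (mod 421)
9^28 ≡ 107 (mod 421)
9^30 ≡ 247 (mod 421)
9^35 ≡ 400 (mod 421)
9^42 ≡ 252 (mod 421)
9^60 ≡ 385 (mod 421)
9^70 ≡ 20 (mod 421)
9^84 ≡ 354 (mod 421)
9^105 ≡ 1 (mod 421) ✓
The smallest such exponent is 105, so the order of 9 is 105.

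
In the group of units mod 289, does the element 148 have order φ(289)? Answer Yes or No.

Yes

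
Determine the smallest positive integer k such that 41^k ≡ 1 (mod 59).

29

ord(41) | φ(59) = 59 − 1 = 58 = 2 · 29.
Divisors of 58: 1, 2, 29, 58.
Test each divisor d:
41^1 ≡ 41 (mod 59)
41^2 ≡ 29 (mod 59)
41^29 ≡ 1 (mod 59) ✓
So ord_59(41) = 29.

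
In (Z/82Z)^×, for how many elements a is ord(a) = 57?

0

φ(82) = φ(2)·φ(41) = 1·40 = 40 = 2^3 · 5.
In a cyclic group of order 40, there are φ(d) elements of order d for each divisor d of 40, and zero for non-divisors.
Since 57 ∤ 40, the count is 0.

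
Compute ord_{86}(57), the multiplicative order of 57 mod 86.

ord(57) | φ(86) = φ(2)·φ(43) = 1·42 = 42 = 2 · 3 · 7.
Divisors of 42: 1, 2, 3, 6, 7, 14, 21, 42.
Compute 57^d (mod 86) for the divisors d until we hit 1:
57^1 ≡ 57 (mod 86)
57^2 ≡ 67 (mod 86)
57^3 ≡ 35 (mod 86)
57^6 ≡ 21 (mod 86)
57^7 ≡ 79 (mod 86)
57^14 ≡ 49 (mod 86)
57^21 ≡ 1 (mod 86) ✓
So ord_86(57) = 21.

21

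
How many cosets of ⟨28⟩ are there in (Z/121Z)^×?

The order of 28 must divide φ(121) = φ(11^2) = 11·(11−1) = 110 = 2 · 5 · 11.
Divisors of 110: 1, 2, 5, 10, 11, 22, 55, 110.
Test each divisor d:
28^1 ≡ 28
28^2 ≡ 58
28^5 ≡ 54
28^10 ≡ 12
28^11 ≡ 94
28^22 ≡ 3
28^55 ≡ 120
28^110 ≡ 1
Thus |⟨28⟩| = ord(28) = 110.
The index is φ(121) / ord(28) = 110 / 110 = 1.

1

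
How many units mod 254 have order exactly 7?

φ(254) = φ(2)·φ(127) = 1·126 = 126 = 2 · 3^2 · 7.
In a cyclic group of order 126, there are φ(d) elements of order d for each divisor d of 126, and zero for non-divisors.
7 | 126, and φ(7) = 7 − 1 = 6.

6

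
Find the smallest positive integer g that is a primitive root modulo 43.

φ(43) = 43 − 1 = 42 = 2 · 3 · 7.
g is a primitive root iff g^(42/q) ≢ 1 (mod 43) for each prime q ∈ {2, 3, 7}.
g = 2: 2^21 ≡ 42; 2^14 ≡ 1 — hits 1, so not a primitive root.
g = 3: 3^21 ≡ 42; 3^14 ≡ 36; 3^6 ≡ 41 — none is 1, so 3 is a primitive root.
So 3 is the smallest generator of (Z/43Z)^×.

3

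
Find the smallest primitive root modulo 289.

3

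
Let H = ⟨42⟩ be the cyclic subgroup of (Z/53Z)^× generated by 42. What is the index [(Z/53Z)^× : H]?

The order of 42 must divide φ(53) = 53 − 1 = 52 = 2^2 · 13.
Divisors of 52: 1, 2, 4, 13, 26, 52.
Check 42^d mod 53 for each divisor in increasing order:
42^1 ≡ 42 (mod 53)
42^2 ≡ 15 (mod 53)
42^4 ≡ 13 (mod 53)
42^13 ≡ 1 (mod 53) ✓
So ord_53(42) = 13, hence |⟨42⟩| = 13.
[(Z/53Z)^× : ⟨42⟩] = 52/13 = 4.

4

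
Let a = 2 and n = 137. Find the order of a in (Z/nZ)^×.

68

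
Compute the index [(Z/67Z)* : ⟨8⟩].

3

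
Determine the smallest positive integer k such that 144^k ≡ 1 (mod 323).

24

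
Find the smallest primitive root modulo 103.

5

φ(103) = 103 − 1 = 102 = 2 · 3 · 17.
g is a primitive root iff g^(102/q) ≢ 1 (mod 103) for each prime q ∈ {2, 3, 17}.
g = 2: 2^51 ≡ 1 — hits 1, so not a primitive root.
g = 3: 3^51 ≡ 102; 3^34 ≡ 1 — hits 1, so not a primitive root.
g = 4: 4^51 ≡ 1 — hits 1, so not a primitive root.
g = 5: 5^51 ≡ 102; 5^34 ≡ 56; 5^6 ≡ 72 — none is 1, so 5 is a primitive root.
The smallest primitive root modulo 103 is 5.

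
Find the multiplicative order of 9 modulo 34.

8

The order of 9 must divide φ(34) = φ(2)·φ(17) = 1·16 = 16 = 2^4.
Divisors of 16: 1, 2, 4, 8, 16.
Evaluate successive powers at the divisors of 16:
9^1 ≡ 9 (mod 34)
9^2 ≡ 13 (mod 34)
9^4 ≡ 33 (mod 34)
9^8 ≡ 1 (mod 34) ✓
Hence ord(9) = 8.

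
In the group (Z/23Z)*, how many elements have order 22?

φ(23) = 23 − 1 = 22 = 2 · 11.
In a cyclic group of order 22, there are φ(d) elements of order d for each divisor d of 22, and zero for non-divisors.
22 = 2 · 11 divides 22, and φ(22) = 10.

10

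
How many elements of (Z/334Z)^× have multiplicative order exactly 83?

82

φ(334) = φ(2)·φ(167) = 1·166 = 166 = 2 · 83.
Since (Z/334Z)^× is cyclic of order 166, the number of elements of order d is φ(d) when d | 166 and 0 otherwise.
83 | 166, and φ(83) = 83 − 1 = 82.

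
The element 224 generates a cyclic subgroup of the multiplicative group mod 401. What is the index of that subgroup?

16

The order of 224 must divide φ(401) = 401 − 1 = 400 = 2^4 · 5^2.
Divisors of 400: 1, 2, 4, 5, 8, 10, 16, 20, 25, 40, 50, 80, 100, 200, 400.
Check 224^d mod 401 for each divisor in increasing order:
224^1 ≡ 224
224^2 ≡ 51
224^4 ≡ 195
224^5 ≡ 372
224^8 ≡ 331
224^10 ≡ 39
224^16 ≡ 88
224^20 ≡ 318
224^25 ≡ 1
So ord_401(224) = 25, hence |⟨224⟩| = 25.
Index = |(Z/401Z)^×| / |⟨224⟩| = 400 / 25 = 16.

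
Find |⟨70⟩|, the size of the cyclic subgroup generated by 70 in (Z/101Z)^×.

50

Since 70 ∈ (Z/101Z)^×, its order divides φ(101) = 101 − 1 = 100 = 2^2 · 5^2.
Divisors of 100: 1, 2, 4, 5, 10, 20, 25, 50, 100.
Test each divisor d:
70^1 ≡ 70
70^2 ≡ 52
70^4 ≡ 78
70^5 ≡ 6
70^10 ≡ 36
70^20 ≡ 84
70^25 ≡ 100
70^50 ≡ 1
The smallest such exponent is 50, so the order of 70 is 50.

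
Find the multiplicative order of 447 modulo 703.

18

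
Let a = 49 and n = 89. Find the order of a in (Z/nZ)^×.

The order of 49 must divide φ(89) = 89 − 1 = 88 = 2^3 · 11.
Divisors of 88: 1, 2, 4, 8, 11, 22, 44, 88.
Evaluate successive powers at the divisors of 88:
49^1 ≡ 49
49^2 ≡ 87
49^4 ≡ 4
49^8 ≡ 16
49^11 ≡ 34
49^22 ≡ 88
49^44 ≡ 1
The smallest such exponent is 44, so the order of 49 is 44.

44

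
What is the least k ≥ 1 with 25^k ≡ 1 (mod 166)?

Since 25 ∈ (Z/166Z)^×, its order divides φ(166) = φ(2)·φ(83) = 1·82 = 82 = 2 · 41.
Divisors of 82: 1, 2, 41, 82.
Compute 25^d (mod 166) for the divisors d until we hit 1:
25^1 ≡ 25 (mod 166)
25^2 ≡ 127 (mod 166)
25^41 ≡ 1 (mod 166) ✓
So ord_166(25) = 41.

41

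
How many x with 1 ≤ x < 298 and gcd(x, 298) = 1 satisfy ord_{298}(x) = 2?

φ(298) = φ(2)·φ(149) = 1·148 = 148 = 2^2 · 37.
In a cyclic group of order 148, there are φ(d) elements of order d for each divisor d of 148, and zero for non-divisors.
2 | 148, and φ(2) = 2 − 1 = 1.

1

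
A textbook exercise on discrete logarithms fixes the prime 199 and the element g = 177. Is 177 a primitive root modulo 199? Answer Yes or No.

φ(199) = 199 − 1 = 198 = 2 · 3^2 · 11.
An element g generates (Z/199Z)^× iff g^(198/q) ≢ 1 (mod 199) for each prime q ∈ {2, 3, 11}.
177^99 ≡ 1 (mod 199)  [q = 2: ≡ 1 ✗]
177^66 ≡ 106 (mod 199)  [q = 3: ≢ 1 ✓]
177^18 ≡ 114 (mod 199)  [q = 11: ≢ 1 ✓]
177^99 ≡ 1 shows ord(177) | 99, strictly less than φ(199); not a primitive root.

No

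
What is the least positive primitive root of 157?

φ(157) = 157 − 1 = 156 = 2^2 · 3 · 13.
g is a primitive root iff g^(156/q) ≢ 1 (mod 157) for each prime q ∈ {2, 3, 13}.
g = 2: 2^78 ≡ 156; 2^52 ≡ 1 — hits 1, so not a primitive root.
g = 3: 3^78 ≡ 1 — hits 1, so not a primitive root.
g = 4: 4^78 ≡ 1 — hits 1, so not a primitive root.
g = 5: 5^78 ≡ 156; 5^52 ≡ 12; 5^12 ≡ 130 — none is 1, so 5 is a primitive root.
Hence the least primitive root of 157 is 5.

5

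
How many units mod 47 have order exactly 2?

1

φ(47) = 47 − 1 = 46 = 2 · 23.
In a cyclic group of order 46, there are φ(d) elements of order d for each divisor d of 46, and zero for non-divisors.
2 | 46, and φ(2) = 2 − 1 = 1.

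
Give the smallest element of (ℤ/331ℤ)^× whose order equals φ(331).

φ(331) = 331 − 1 = 330 = 2 · 3 · 5 · 11.
g is a primitive root iff g^(330/q) ≢ 1 (mod 331) for each prime q ∈ {2, 3, 5, 11}.
g = 2: 2^165 ≡ 330; 2^110 ≡ 299; 2^66 ≡ 64; 2^30 ≡ 1 — hits 1, so not a primitive root.
g = 3: 3^165 ≡ 330; 3^110 ≡ 299; 3^66 ≡ 64; 3^30 ≡ 270 — none is 1, so 3 is a primitive root.
The smallest primitive root modulo 331 is 3.

3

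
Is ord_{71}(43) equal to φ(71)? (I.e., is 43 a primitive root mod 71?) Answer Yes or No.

No

φ(71) = 71 − 1 = 70 = 2 · 5 · 7.
Test 43^(70/q) mod 71 for each prime factor q of 70:
43^35 ≡ 1 (mod 71)  [q = 2: ≡ 1 ✗]
43^14 ≡ 57 (mod 71)  [q = 5: ≢ 1 ✓]
43^10 ≡ 30 (mod 71)  [q = 7: ≢ 1 ✓]
Since 43^35 ≡ 1, the order of 43 divides 35 < 70, so 43 is not a primitive root.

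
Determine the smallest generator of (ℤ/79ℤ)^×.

φ(79) = 79 − 1 = 78 = 2 · 3 · 13.
g is a primitive root iff g^(78/q) ≢ 1 (mod 79) for each prime q ∈ {2, 3, 13}.
g = 2: 2^39 ≡ 1 — hits 1, so not a primitive root.
g = 3: 3^39 ≡ 78; 3^26 ≡ 23; 3^6 ≡ 18 — none is 1, so 3 is a primitive root.
The smallest primitive root modulo 79 is 3.

3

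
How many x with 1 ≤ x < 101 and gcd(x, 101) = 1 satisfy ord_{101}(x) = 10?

φ(101) = 101 − 1 = 100 = 2^2 · 5^2.
Since (Z/101Z)^× is cyclic of order 100, the number of elements of order d is φ(d) when d | 100 and 0 otherwise.
10 = 2 · 5 divides 100, and φ(10) = 4.

4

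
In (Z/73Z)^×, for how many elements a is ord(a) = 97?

φ(73) = 73 − 1 = 72 = 2^3 · 3^2.
In a cyclic group of order 72, there are φ(d) elements of order d for each divisor d of 72, and zero for non-divisors.
Since 97 ∤ 72, the count is 0.

0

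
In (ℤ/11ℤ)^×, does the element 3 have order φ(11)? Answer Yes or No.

No

φ(11) = 11 − 1 = 10 = 2 · 5.
Test 3^(10/q) mod 11 for each prime factor q of 10:
3^5 ≡ 1 (mod 11)  [q = 2: ≡ 1 ✗]
3^2 ≡ 9 (mod 11)  [q = 5: ≢ 1 ✓]
The check at q = 2 fails, so 3 generates a proper subgroup.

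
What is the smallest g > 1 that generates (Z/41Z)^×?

φ(41) = 41 − 1 = 40 = 2^3 · 5.
g is a primitive root iff g^(40/q) ≢ 1 (mod 41) for each prime q ∈ {2, 5}.
g = 2: 2^20 ≡ 1 — hits 1, so not a primitive root.
g = 3: 3^20 ≡ 40; 3^8 ≡ 1 — hits 1, so not a primitive root.
g = 4: 4^20 ≡ 1 — hits 1, so not a primitive root.
g = 5: 5^20 ≡ 1 — hits 1, so not a primitive root.
g = 6: 6^20 ≡ 40; 6^8 ≡ 10 — none is 1, so 6 is a primitive root.
So 6 is the smallest generator of (Z/41Z)^×.

6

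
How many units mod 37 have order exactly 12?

4

φ(37) = 37 − 1 = 36 = 2^2 · 3^2.
(Z/37Z)^× is cyclic (|G| = 36); a cyclic group of order m has exactly φ(d) elements of each order d | m, and none otherwise.
12 = 2^2 · 3 divides 36, and φ(12) = 4.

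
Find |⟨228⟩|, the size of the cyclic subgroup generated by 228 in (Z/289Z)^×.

Since 228 ∈ (Z/289Z)^×, its order divides φ(289) = φ(17^2) = 17·(17−1) = 272 = 2^4 · 17.
Divisors of 272: 1, 2, 4, 8, 16, 17, 34, 68, 136, 272.
Test each divisor d:
228^1 ≡ 228 (mod 289)
228^2 ≡ 253 (mod 289)
228^4 ≡ 140 (mod 289)
228^8 ≡ 237 (mod 289)
228^16 ≡ 103 (mod 289)
228^17 ≡ 75 (mod 289)
228^34 ≡ 134 (mod 289)
228^68 ≡ 38 (mod 289)
228^136 ≡ 288 (mod 289)
228^272 ≡ 1 (mod 289) ✓
Hence ord(228) = 272.

272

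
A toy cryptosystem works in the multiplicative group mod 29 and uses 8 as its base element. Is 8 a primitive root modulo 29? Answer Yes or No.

Yes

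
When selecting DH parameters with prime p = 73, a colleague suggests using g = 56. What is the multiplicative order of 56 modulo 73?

ord(56) | φ(73) = 73 − 1 = 72 = 2^3 · 3^2.
Divisors of 72: 1, 2, 3, 4, 6, 8, 9, 12, 18, 24, 36, 72.
Test each divisor d:
56^1 ≡ 56
56^2 ≡ 70
56^3 ≡ 51
56^4 ≡ 9
56^6 ≡ 46
56^8 ≡ 8
56^9 ≡ 10
56^12 ≡ 72
56^18 ≡ 27
56^24 ≡ 1
So ord_73(56) = 24.

24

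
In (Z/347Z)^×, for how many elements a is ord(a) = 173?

φ(347) = 347 − 1 = 346 = 2 · 173.
Since (Z/347Z)^× is cyclic of order 346, the number of elements of order d is φ(d) when d | 346 and 0 otherwise.
173 | 346, and φ(173) = 173 − 1 = 172.

172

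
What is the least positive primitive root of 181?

φ(181) = 181 − 1 = 180 = 2^2 · 3^2 · 5.
Test candidates g = 2, 3, … against the prime factors q ∈ {2, 3, 5} of φ(181): g is a generator iff g^(180/q) ≢ 1 for every such q.
g = 2: 2^90 ≡ 180; 2^60 ≡ 48; 2^36 ≡ 59 — none is 1, so 2 is a primitive root.
The smallest primitive root modulo 181 is 2.

2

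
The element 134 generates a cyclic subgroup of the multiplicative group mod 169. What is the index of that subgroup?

Since 134 ∈ (Z/169Z)^×, its order divides φ(169) = φ(13^2) = 13·(13−1) = 156 = 2^2 · 3 · 13.
Divisors of 156: 1, 2, 3, 4, 6, 12, 13, 26, 39, 52, 78, 156.
Evaluate successive powers at the divisors of 156:
134^1 ≡ 134
134^2 ≡ 42
134^3 ≡ 51
134^4 ≡ 74
134^6 ≡ 66
134^12 ≡ 131
134^13 ≡ 147
134^26 ≡ 146
134^39 ≡ 168
134^52 ≡ 22
134^78 ≡ 1
So ord_169(134) = 78, hence |⟨134⟩| = 78.
[(Z/169Z)^× : ⟨134⟩] = 156/78 = 2.

2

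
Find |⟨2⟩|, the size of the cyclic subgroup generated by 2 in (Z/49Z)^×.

21

ord(2) | φ(49) = φ(7^2) = 7·(7−1) = 42 = 2 · 3 · 7.
Divisors of 42: 1, 2, 3, 6, 7, 14, 21, 42.
Test each divisor d:
2^1 ≡ 2 (mod 49)
2^2 ≡ 4 (mod 49)
2^3 ≡ 8 (mod 49)
2^6 ≡ 15 (mod 49)
2^7 ≡ 30 (mod 49)
2^14 ≡ 18 (mod 49)
2^21 ≡ 1 (mod 49) ✓
Hence ord(2) = 21.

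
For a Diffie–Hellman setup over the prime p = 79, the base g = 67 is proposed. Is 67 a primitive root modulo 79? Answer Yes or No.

No

φ(79) = 79 − 1 = 78 = 2 · 3 · 13.
An element g generates (Z/79Z)^× iff g^(78/q) ≢ 1 (mod 79) for each prime q ∈ {2, 3, 13}.
67^39 ≡ 1 (mod 79)  [q = 2: ≡ 1 ✗]
67^26 ≡ 1 (mod 79)  [q = 3: ≡ 1 ✗]
67^6 ≡ 21 (mod 79)  [q = 13: ≢ 1 ✓]
67^39 ≡ 1 shows ord(67) | 39, strictly less than φ(79); not a primitive root.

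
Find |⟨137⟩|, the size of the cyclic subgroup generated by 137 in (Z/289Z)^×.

By Lagrange's theorem, ord_289(137) divides φ(289) = φ(17^2) = 17·(17−1) = 272 = 2^4 · 17.
Divisors of 272: 1, 2, 4, 8, 16, 17, 34, 68, 136, 272.
Test each divisor d:
137^1 ≡ 137
137^2 ≡ 273
137^4 ≡ 256
137^8 ≡ 222
137^16 ≡ 154
137^17 ≡ 1
So ord_289(137) = 17.

17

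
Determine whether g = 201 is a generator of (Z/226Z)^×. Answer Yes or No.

No

φ(226) = φ(2)·φ(113) = 1·112 = 112 = 2^4 · 7.
Test 201^(112/q) mod 226 for each prime factor q of 112:
201^56 ≡ 1 (mod 226)  [q = 2: ≡ 1 ✗]
201^16 ≡ 109 (mod 226)  [q = 7: ≢ 1 ✓]
201^56 ≡ 1 shows ord(201) | 56, strictly less than φ(226); not a primitive root.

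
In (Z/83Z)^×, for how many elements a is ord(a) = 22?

φ(83) = 83 − 1 = 82 = 2 · 41.
Since (Z/83Z)^× is cyclic of order 82, the number of elements of order d is φ(d) when d | 82 and 0 otherwise.
Here 82 is not a multiple of 22, so there are no elements of order 22.

0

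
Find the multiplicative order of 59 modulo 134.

Since 59 ∈ (Z/134Z)^×, its order divides φ(134) = φ(2)·φ(67) = 1·66 = 66 = 2 · 3 · 11.
Divisors of 66: 1, 2, 3, 6, 11, 22, 33, 66.
Evaluate successive powers at the divisors of 66:
59^1 ≡ 59
59^2 ≡ 131
59^3 ≡ 91
59^6 ≡ 107
59^11 ≡ 1
Hence ord(59) = 11.

11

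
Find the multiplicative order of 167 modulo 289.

272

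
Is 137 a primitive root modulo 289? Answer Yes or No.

No

φ(289) = φ(17^2) = 17·(17−1) = 272 = 2^4 · 17.
It suffices to check that the order of 137 is not a proper divisor of 272: compute 137^(272/q) for q ∈ {2, 17}.
137^136 ≡ 1 (mod 289)  [q = 2: ≡ 1 ✗]
137^16 ≡ 154 (mod 289)  [q = 17: ≢ 1 ✓]
Since 137^136 ≡ 1, the order of 137 divides 136 < 272, so 137 is not a primitive root.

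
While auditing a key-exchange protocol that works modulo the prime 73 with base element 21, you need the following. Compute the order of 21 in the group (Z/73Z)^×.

24

By Lagrange's theorem, ord_73(21) divides φ(73) = 73 − 1 = 72 = 2^3 · 3^2.
Divisors of 72: 1, 2, 3, 4, 6, 8, 9, 12, 18, 24, 36, 72.
Check 21^d mod 73 for each divisor in increasing order:
21^1 ≡ 21
21^2 ≡ 3
21^3 ≡ 63
21^4 ≡ 9
21^6 ≡ 27
21^8 ≡ 8
21^9 ≡ 22
21^12 ≡ 72
21^18 ≡ 46
21^24 ≡ 1
Hence ord(21) = 24.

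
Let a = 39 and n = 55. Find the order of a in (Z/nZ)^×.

Since 39 ∈ (Z/55Z)^×, its order divides φ(55) = φ(5·11) = (5−1)·(11−1) = 4·10 = 40 = 2^3 · 5.
Divisors of 40: 1, 2, 4, 5, 8, 10, 20, 40.
Evaluate successive powers at the divisors of 40:
39^1 ≡ 39 (mod 55)
39^2 ≡ 36 (mod 55)
39^4 ≡ 31 (mod 55)
39^5 ≡ 54 (mod 55)
39^8 ≡ 26 (mod 55)
39^10 ≡ 1 (mod 55) ✓
The smallest such exponent is 10, so the order of 39 is 10.

10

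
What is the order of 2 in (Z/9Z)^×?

6

By Lagrange's theorem, ord_9(2) divides φ(9) = φ(3^2) = 3·(3−1) = 6 = 2 · 3.
Divisors of 6: 1, 2, 3, 6.
Test each divisor d:
2^1 ≡ 2 (mod 9)
2^2 ≡ 4 (mod 9)
2^3 ≡ 8 (mod 9)
2^6 ≡ 1 (mod 9) ✓
Therefore the multiplicative order of 2 modulo 9 is 6.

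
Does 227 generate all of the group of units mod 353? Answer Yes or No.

Yes

φ(353) = 353 − 1 = 352 = 2^5 · 11.
227 is a primitive root mod 353 iff 227^(φ(353)/q) ≢ 1 for every prime q | φ(353), i.e. q ∈ {2, 11}.
227^176 ≡ 352 (mod 353)  [q = 2: ≢ 1 ✓]
227^32 ≡ 140 (mod 353)  [q = 11: ≢ 1 ✓]
None equal 1, so ord_353(227) = 352: 227 is a primitive root.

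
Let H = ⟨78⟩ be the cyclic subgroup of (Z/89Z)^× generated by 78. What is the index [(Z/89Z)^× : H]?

8

Since 78 ∈ (Z/89Z)^×, its order divides φ(89) = 89 − 1 = 88 = 2^3 · 11.
Divisors of 88: 1, 2, 4, 8, 11, 22, 44, 88.
Test each divisor d:
78^1 ≡ 78
78^2 ≡ 32
78^4 ≡ 45
78^8 ≡ 67
78^11 ≡ 1
Thus |⟨78⟩| = ord(78) = 11.
Index = |(Z/89Z)^×| / |⟨78⟩| = 88 / 11 = 8.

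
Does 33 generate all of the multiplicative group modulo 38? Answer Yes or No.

φ(38) = φ(2)·φ(19) = 1·18 = 18 = 2 · 3^2.
It suffices to check that the order of 33 is not a proper divisor of 18: compute 33^(18/q) for q ∈ {2, 3}.
33^9 ≡ 37 (mod 38)  [q = 2: ≢ 1 ✓]
33^6 ≡ 7 (mod 38)  [q = 3: ≢ 1 ✓]
None equal 1, so ord_38(33) = 18: 33 is a primitive root.

Yes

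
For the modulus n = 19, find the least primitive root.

φ(19) = 19 − 1 = 18 = 2 · 3^2.
g is a primitive root iff g^(18/q) ≢ 1 (mod 19) for each prime q ∈ {2, 3}.
g = 2: 2^9 ≡ 18; 2^6 ≡ 7 — none is 1, so 2 is a primitive root.
So 2 is the smallest generator of (Z/19Z)^×.

2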